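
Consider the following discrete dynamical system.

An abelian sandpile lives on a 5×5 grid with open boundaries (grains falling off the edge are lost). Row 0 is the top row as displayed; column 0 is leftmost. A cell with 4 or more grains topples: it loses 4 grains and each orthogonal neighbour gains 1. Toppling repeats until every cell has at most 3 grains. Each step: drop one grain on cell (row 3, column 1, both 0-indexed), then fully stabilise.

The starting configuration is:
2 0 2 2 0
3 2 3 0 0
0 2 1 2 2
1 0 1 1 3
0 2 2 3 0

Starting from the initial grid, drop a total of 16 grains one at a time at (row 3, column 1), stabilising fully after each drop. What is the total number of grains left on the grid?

45

step 0: 2 0 2 2 0
3 2 3 0 0
0 2 1 2 2
1 0 1 1 3
0 2 2 3 0
step 1: 2 0 2 2 0
3 2 3 0 0
0 2 1 2 2
1 1 1 1 3
0 2 2 3 0
step 2: 2 0 2 2 0
3 2 3 0 0
0 2 1 2 2
1 2 1 1 3
0 2 2 3 0
step 3: 2 0 2 2 0
3 2 3 0 0
0 2 1 2 2
1 3 1 1 3
0 2 2 3 0
step 4: 2 0 2 2 0
3 2 3 0 0
0 3 1 2 2
2 0 2 1 3
0 3 2 3 0
step 5: 2 0 2 2 0
3 2 3 0 0
0 3 1 2 2
2 1 2 1 3
0 3 2 3 0
step 6: 2 0 2 2 0
3 2 3 0 0
0 3 1 2 2
2 2 2 1 3
0 3 2 3 0
step 7: 2 0 2 2 0
3 2 3 0 0
0 3 1 2 2
2 3 2 1 3
0 3 2 3 0
step 8: 2 0 2 2 0
3 3 3 0 0
1 0 2 2 2
3 2 3 1 3
1 0 3 3 0
step 9: 2 0 2 2 0
3 3 3 0 0
1 0 2 2 2
3 3 3 1 3
1 0 3 3 0
step 10: 2 0 2 2 0
3 3 3 0 0
2 1 3 2 2
0 2 1 3 3
2 2 1 0 1
step 11: 2 0 2 2 0
3 3 3 0 0
2 1 3 2 2
0 3 1 3 3
2 2 1 0 1
step 12: 2 0 2 2 0
3 3 3 0 0
2 2 3 2 2
1 0 2 3 3
2 3 1 0 1
step 13: 2 0 2 2 0
3 3 3 0 0
2 2 3 2 2
1 1 2 3 3
2 3 1 0 1
step 14: 2 0 2 2 0
3 3 3 0 0
2 2 3 2 2
1 2 2 3 3
2 3 1 0 1
step 15: 2 0 2 2 0
3 3 3 0 0
2 2 3 2 2
1 3 2 3 3
2 3 1 0 1
step 16: 2 0 2 2 0
3 3 3 0 0
2 3 3 2 2
2 1 3 3 3
3 0 2 0 1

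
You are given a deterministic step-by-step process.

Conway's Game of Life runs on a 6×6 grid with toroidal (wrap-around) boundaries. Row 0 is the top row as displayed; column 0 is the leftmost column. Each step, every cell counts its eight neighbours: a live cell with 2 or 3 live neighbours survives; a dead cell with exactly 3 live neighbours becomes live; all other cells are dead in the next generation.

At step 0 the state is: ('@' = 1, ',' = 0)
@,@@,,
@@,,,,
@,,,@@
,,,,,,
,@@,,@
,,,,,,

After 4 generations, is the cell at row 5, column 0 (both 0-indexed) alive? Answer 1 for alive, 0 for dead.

1

t=0: @,@@,,
@@,,,,
@,,,@@
,,,,,,
,@@,,@
,,,,,,
t=1: @,@,,,
,,@@@,
@@,,,@
,@,,@,
,,,,,,
@,,@,,
t=2: ,,@,@@
,,@@@,
@@,,,@
,@,,,@
,,,,,,
,@,,,,
t=3: ,@@,@@
,,@,,,
,@,@,@
,@,,,@
@,,,,,
,,,,,,
t=4: ,@@@,,
,,,,,@
,@,,@,
,@@,@@
@,,,,,
@@,,,@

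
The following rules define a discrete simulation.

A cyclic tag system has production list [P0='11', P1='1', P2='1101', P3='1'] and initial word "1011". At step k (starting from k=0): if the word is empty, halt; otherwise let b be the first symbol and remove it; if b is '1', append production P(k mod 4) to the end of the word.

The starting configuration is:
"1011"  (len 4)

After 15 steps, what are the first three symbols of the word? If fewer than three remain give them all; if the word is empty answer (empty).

k=0  "1011"  (len 4)
k=1  "01111"  (len 5)
k=2  "1111"  (len 4)
k=3  "1111101"  (len 7)
k=4  "1111011"  (len 7)
k=5  "11101111"  (len 8)
k=6  "11011111"  (len 8)
k=7  "10111111101"  (len 11)
k=8  "01111111011"  (len 11)
k=9  "1111111011"  (len 10)
k=10  "1111110111"  (len 10)
k=11  "1111101111101"  (len 13)
k=12  "1111011111011"  (len 13)
k=13  "11101111101111"  (len 14)
k=14  "11011111011111"  (len 14)
k=15  "10111110111111101"  (len 17)

101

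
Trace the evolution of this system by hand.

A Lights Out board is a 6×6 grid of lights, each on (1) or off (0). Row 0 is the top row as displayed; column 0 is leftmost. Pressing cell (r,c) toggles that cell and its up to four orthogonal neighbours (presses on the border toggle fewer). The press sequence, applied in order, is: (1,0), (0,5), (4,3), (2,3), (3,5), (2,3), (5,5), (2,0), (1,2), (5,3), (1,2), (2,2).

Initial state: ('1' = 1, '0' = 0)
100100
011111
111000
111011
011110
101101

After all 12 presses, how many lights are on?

[0] 100100
011111
111000
111011
011110
101101
[1] 000100
101111
011000
111011
011110
101101
[2] 000111
101110
011000
111011
011110
101101
[3] 000111
101110
011000
111111
010000
101001
[4] 000111
101010
010110
111011
010000
101001
[5] 000111
101010
010111
111000
010001
101001
[6] 000111
101110
011001
111100
010001
101001
[7] 000111
101110
011001
111100
010000
101010
[8] 000111
001110
101001
011100
010000
101010
[9] 001111
010010
100001
011100
010000
101010
[10] 001111
010010
100001
011100
010100
100100
[11] 000111
001110
101001
011100
010100
100100
[12] 000111
000110
110101
010100
010100
100100

15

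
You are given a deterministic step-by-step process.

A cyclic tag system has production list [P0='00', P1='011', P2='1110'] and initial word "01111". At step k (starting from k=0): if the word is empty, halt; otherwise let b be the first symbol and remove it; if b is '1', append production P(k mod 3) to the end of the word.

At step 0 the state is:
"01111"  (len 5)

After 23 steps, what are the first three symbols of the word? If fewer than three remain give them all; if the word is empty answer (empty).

t=0: "01111"  (len 5)
t=1: "1111"  (len 4)
t=2: "111011"  (len 6)
t=3: "110111110"  (len 9)
t=4: "1011111000"  (len 10)
t=5: "011111000011"  (len 12)
t=6: "11111000011"  (len 11)
t=7: "111100001100"  (len 12)
t=8: "11100001100011"  (len 14)
t=9: "11000011000111110"  (len 17)
t=10: "100001100011111000"  (len 18)
t=11: "00001100011111000011"  (len 20)
t=12: "0001100011111000011"  (len 19)
t=13: "001100011111000011"  (len 18)
t=14: "01100011111000011"  (len 17)
t=15: "1100011111000011"  (len 16)
t=16: "10001111100001100"  (len 17)
t=17: "0001111100001100011"  (len 19)
t=18: "001111100001100011"  (len 18)
t=19: "01111100001100011"  (len 17)
t=20: "1111100001100011"  (len 16)
t=21: "1111000011000111110"  (len 19)
t=22: "11100001100011111000"  (len 20)
t=23: "1100001100011111000011"  (len 22)

110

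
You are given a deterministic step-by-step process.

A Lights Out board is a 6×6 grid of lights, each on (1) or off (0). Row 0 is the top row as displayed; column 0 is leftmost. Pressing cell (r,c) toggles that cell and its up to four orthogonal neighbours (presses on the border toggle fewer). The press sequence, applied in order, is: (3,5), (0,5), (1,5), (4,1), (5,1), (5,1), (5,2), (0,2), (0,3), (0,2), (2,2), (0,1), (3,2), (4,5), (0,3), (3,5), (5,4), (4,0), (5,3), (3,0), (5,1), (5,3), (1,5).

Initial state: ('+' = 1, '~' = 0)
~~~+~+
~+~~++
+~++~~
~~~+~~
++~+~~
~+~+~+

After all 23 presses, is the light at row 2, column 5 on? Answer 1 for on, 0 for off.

0) ~~~+~+
~+~~++
+~++~~
~~~+~~
++~+~~
~+~+~+
1) ~~~+~+
~+~~++
+~++~+
~~~+++
++~+~+
~+~+~+
2) ~~~++~
~+~~+~
+~++~+
~~~+++
++~+~+
~+~+~+
3) ~~~+++
~+~~~+
+~++~~
~~~+++
++~+~+
~+~+~+
4) ~~~+++
~+~~~+
+~++~~
~+~+++
~~++~+
~~~+~+
5) ~~~+++
~+~~~+
+~++~~
~+~+++
~+++~+
++++~+
6) ~~~+++
~+~~~+
+~++~~
~+~+++
~~++~+
~~~+~+
7) ~~~+++
~+~~~+
+~++~~
~+~+++
~~~+~+
~++~~+
8) ~++~++
~++~~+
+~++~~
~+~+++
~~~+~+
~++~~+
9) ~+~+~+
~+++~+
+~++~~
~+~+++
~~~+~+
~++~~+
10) ~~+~~+
~+~+~+
+~++~~
~+~+++
~~~+~+
~++~~+
11) ~~+~~+
~+++~+
++~~~~
~+++++
~~~+~+
~++~~+
12) ++~~~+
~~++~+
++~~~~
~+++++
~~~+~+
~++~~+
13) ++~~~+
~~++~+
+++~~~
~~~~++
~~++~+
~++~~+
14) ++~~~+
~~++~+
+++~~~
~~~~+~
~~+++~
~++~~~
15) ++++++
~~+~~+
+++~~~
~~~~+~
~~+++~
~++~~~
16) ++++++
~~+~~+
+++~~+
~~~~~+
~~++++
~++~~~
17) ++++++
~~+~~+
+++~~+
~~~~~+
~~++~+
~+++++
18) ++++++
~~+~~+
+++~~+
+~~~~+
++++~+
++++++
19) ++++++
~~+~~+
+++~~+
+~~~~+
+++~~+
++~~~+
20) ++++++
~~+~~+
~++~~+
~+~~~+
~++~~+
++~~~+
21) ++++++
~~+~~+
~++~~+
~+~~~+
~~+~~+
~~+~~+
22) ++++++
~~+~~+
~++~~+
~+~~~+
~~++~+
~~~+++
23) +++++~
~~+~+~
~++~~~
~+~~~+
~~++~+
~~~+++

0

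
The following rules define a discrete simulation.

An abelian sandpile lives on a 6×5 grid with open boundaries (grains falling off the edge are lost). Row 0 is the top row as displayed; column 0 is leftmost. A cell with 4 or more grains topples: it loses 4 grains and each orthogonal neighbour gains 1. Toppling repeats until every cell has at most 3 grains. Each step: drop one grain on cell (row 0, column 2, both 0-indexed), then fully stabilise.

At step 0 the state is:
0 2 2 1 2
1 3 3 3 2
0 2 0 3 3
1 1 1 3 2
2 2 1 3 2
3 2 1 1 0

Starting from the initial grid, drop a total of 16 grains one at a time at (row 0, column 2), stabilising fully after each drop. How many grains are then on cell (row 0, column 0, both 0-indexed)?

0) 0 2 2 1 2
1 3 3 3 2
0 2 0 3 3
1 1 1 3 2
2 2 1 3 2
3 2 1 1 0
1) 0 2 3 1 2
1 3 3 3 2
0 2 0 3 3
1 1 1 3 2
2 2 1 3 2
3 2 1 1 0
2) 1 0 2 3 3
2 1 2 2 0
0 3 2 2 2
1 1 2 2 1
2 2 2 1 0
3 2 1 2 1
3) 1 0 3 3 3
2 1 2 2 0
0 3 2 2 2
1 1 2 2 1
2 2 2 1 0
3 2 1 2 1
4) 1 1 1 1 0
2 1 3 3 1
0 3 2 2 2
1 1 2 2 1
2 2 2 1 0
3 2 1 2 1
5) 1 1 2 1 0
2 1 3 3 1
0 3 2 2 2
1 1 2 2 1
2 2 2 1 0
3 2 1 2 1
6) 1 1 3 1 0
2 1 3 3 1
0 3 2 2 2
1 1 2 2 1
2 2 2 1 0
3 2 1 2 1
7) 1 2 1 3 0
2 2 1 0 2
0 3 3 3 2
1 1 2 2 1
2 2 2 1 0
3 2 1 2 1
8) 1 2 2 3 0
2 2 1 0 2
0 3 3 3 2
1 1 2 2 1
2 2 2 1 0
3 2 1 2 1
9) 1 2 3 3 0
2 2 1 0 2
0 3 3 3 2
1 1 2 2 1
2 2 2 1 0
3 2 1 2 1
10) 1 3 1 0 1
2 2 2 1 2
0 3 3 3 2
1 1 2 2 1
2 2 2 1 0
3 2 1 2 1
11) 1 3 2 0 1
2 2 2 1 2
0 3 3 3 2
1 1 2 2 1
2 2 2 1 0
3 2 1 2 1
12) 1 3 3 0 1
2 2 2 1 2
0 3 3 3 2
1 1 2 2 1
2 2 2 1 0
3 2 1 2 1
13) 2 0 1 1 1
2 3 3 1 2
0 3 3 3 2
1 1 2 2 1
2 2 2 1 0
3 2 1 2 1
14) 2 0 2 1 1
2 3 3 1 2
0 3 3 3 2
1 1 2 2 1
2 2 2 1 0
3 2 1 2 1
15) 2 0 3 1 1
2 3 3 1 2
0 3 3 3 2
1 1 2 2 1
2 2 2 1 0
3 2 1 2 1
16) 2 2 1 2 1
3 1 2 3 2
1 1 2 0 3
1 2 3 3 1
2 2 2 1 0
3 2 1 2 1

2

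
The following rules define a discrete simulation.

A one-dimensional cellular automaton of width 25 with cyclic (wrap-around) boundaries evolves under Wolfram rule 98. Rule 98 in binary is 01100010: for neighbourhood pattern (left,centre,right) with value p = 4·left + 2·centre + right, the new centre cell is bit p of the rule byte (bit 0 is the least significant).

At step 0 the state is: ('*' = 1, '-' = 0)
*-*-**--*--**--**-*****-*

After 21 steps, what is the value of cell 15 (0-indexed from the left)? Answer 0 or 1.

0) *-*-**--*--**--**-*****-*
1) **-*-*-*--*-*-*-**----**-
2) -**-*-*--*-*-*-*-*---*-**
3) *-**-*--*-*-*-*-*---*-*-*
4) **-**--*-*-*-*-*---*-*-*-
5) -**-*-*-*-*-*-*---*-*-*-*
6) *-**-*-*-*-*-*---*-*-*-*-
7) -*-**-*-*-*-*---*-*-*-*-*
8) *-*-**-*-*-*---*-*-*-*-*-
9) -*-*-**-*-*---*-*-*-*-*-*
10) *-*-*-**-*---*-*-*-*-*-*-
11) -*-*-*-**---*-*-*-*-*-*-*
12) *-*-*-*-*--*-*-*-*-*-*-*-
13) -*-*-*-*--*-*-*-*-*-*-*-*
14) *-*-*-*--*-*-*-*-*-*-*-*-
15) -*-*-*--*-*-*-*-*-*-*-*-*
16) *-*-*--*-*-*-*-*-*-*-*-*-
17) -*-*--*-*-*-*-*-*-*-*-*-*
18) *-*--*-*-*-*-*-*-*-*-*-*-
19) -*--*-*-*-*-*-*-*-*-*-*-*
20) *--*-*-*-*-*-*-*-*-*-*-*-
21) --*-*-*-*-*-*-*-*-*-*-*-*

0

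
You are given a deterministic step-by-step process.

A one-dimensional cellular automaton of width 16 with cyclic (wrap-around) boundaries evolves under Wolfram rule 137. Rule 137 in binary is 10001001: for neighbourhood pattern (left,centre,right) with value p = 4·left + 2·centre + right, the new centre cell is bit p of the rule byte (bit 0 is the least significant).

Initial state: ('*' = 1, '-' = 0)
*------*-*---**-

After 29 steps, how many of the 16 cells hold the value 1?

7

0) *------*-*---**-
1) --****-----*-*--
2) *-***--***-----*
3) --**---**--***-*
4) --*--*-*---**---
5) *--------*-*--**
6) --******------**
7) --*****--****-*-
8) *-****---***----
9) --***--*-**--**-
10) *-**-----*---*--
11) --*--***---*----
12) *----**--*---***
13) --**-*-----*-***
14) --*----***---**-
15) *---**-**--*-*--
16) --*-*--*--------
17) *--------*******
18) --******-*******
19) --*****--******-
20) *-****---*****--
21) --***--*-****---
22) *-**-----***--**
23) --*--***-**---**
24) -----**--*--*-*-
25) ****-*----------
26) ***----********-
27) **--**-*******--
28) *---*--******---
29) --*----*****--*-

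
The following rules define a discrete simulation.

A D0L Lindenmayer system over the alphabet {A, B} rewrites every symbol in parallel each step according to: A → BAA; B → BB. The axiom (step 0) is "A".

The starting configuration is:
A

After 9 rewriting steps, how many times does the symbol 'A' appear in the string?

512

t=0: A
t=1: BAA
t=2: BBBAABAA
t=3: BBBBBBBAABAABBBAABAA
t=4: BBBBBBBBBBBBBBBAABAABBBAABAABBBBBBBAABAABBBAABAA
t=5: BBBBBBBBBBBBBBBBBBBBBBBBBBBBBBBAABAABBBAABAABBBBBBBAABAABBBAABAABBBBBBBBBBBBBBBAABAABBBAABAABBBBBBBAABAABBBAABAA
t=6: BBBBBBBBBBBBBBBBBBBBBBBBBBBBBBBBBBBBBBBBBBBBBBBBBBBBBBBBBB…AABBBAABAABBBBBBBBBBBBBBBAABAABBBAABAABBBBBBBAABAABBBAABAA  (len 256)
t=7: BBBBBBBBBBBBBBBBBBBBBBBBBBBBBBBBBBBBBBBBBBBBBBBBBBBBBBBBBB…AABBBAABAABBBBBBBBBBBBBBBAABAABBBAABAABBBBBBBAABAABBBAABAA  (len 576)
t=8: BBBBBBBBBBBBBBBBBBBBBBBBBBBBBBBBBBBBBBBBBBBBBBBBBBBBBBBBBB…AABBBAABAABBBBBBBBBBBBBBBAABAABBBAABAABBBBBBBAABAABBBAABAA  (len 1280)
t=9: BBBBBBBBBBBBBBBBBBBBBBBBBBBBBBBBBBBBBBBBBBBBBBBBBBBBBBBBBB…AABBBAABAABBBBBBBBBBBBBBBAABAABBBAABAABBBBBBBAABAABBBAABAA  (len 2816)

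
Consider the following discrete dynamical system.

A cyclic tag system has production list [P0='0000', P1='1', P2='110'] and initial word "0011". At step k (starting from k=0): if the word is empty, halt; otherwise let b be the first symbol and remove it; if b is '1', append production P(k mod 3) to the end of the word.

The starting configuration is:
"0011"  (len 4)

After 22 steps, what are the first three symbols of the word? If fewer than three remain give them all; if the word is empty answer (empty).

100

gen 0: "0011"  (len 4)
gen 1: "011"  (len 3)
gen 2: "11"  (len 2)
gen 3: "1110"  (len 4)
gen 4: "1100000"  (len 7)
gen 5: "1000001"  (len 7)
gen 6: "000001110"  (len 9)
gen 7: "00001110"  (len 8)
gen 8: "0001110"  (len 7)
gen 9: "001110"  (len 6)
gen 10: "01110"  (len 5)
gen 11: "1110"  (len 4)
gen 12: "110110"  (len 6)
gen 13: "101100000"  (len 9)
gen 14: "011000001"  (len 9)
gen 15: "11000001"  (len 8)
gen 16: "10000010000"  (len 11)
gen 17: "00000100001"  (len 11)
gen 18: "0000100001"  (len 10)
gen 19: "000100001"  (len 9)
gen 20: "00100001"  (len 8)
gen 21: "0100001"  (len 7)
gen 22: "100001"  (len 6)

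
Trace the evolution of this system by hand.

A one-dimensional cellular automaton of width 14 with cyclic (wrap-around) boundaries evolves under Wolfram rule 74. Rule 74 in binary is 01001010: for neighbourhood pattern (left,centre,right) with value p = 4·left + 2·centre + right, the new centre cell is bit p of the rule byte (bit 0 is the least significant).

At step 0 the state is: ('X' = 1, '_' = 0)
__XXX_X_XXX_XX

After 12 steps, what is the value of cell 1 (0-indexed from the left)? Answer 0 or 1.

0

k=0  __XXX_X_XXX_XX
k=1  _XX_X___X_X_XX
k=2  _XX____X____XX
k=3  _XX___X____XXX
k=4  _XX__X____XX_X
k=5  _XX_X____XXX__
k=6  XXX_____XX_X__
k=7  X_X____XXX___X
k=8  X_____XX_X__XX
k=9  X____XXX___XX_
k=10  ____XX_X__XXX_
k=11  ___XXX___XX_X_
k=12  __XX_X__XXX___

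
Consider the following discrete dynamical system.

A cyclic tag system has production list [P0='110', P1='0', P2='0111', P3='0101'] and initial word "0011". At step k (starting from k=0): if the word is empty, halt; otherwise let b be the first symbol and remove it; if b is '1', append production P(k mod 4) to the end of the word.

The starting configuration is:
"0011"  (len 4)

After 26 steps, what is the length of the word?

23

step 0: "0011"  (len 4)
step 1: "011"  (len 3)
step 2: "11"  (len 2)
step 3: "10111"  (len 5)
step 4: "01110101"  (len 8)
step 5: "1110101"  (len 7)
step 6: "1101010"  (len 7)
step 7: "1010100111"  (len 10)
step 8: "0101001110101"  (len 13)
step 9: "101001110101"  (len 12)
step 10: "010011101010"  (len 12)
step 11: "10011101010"  (len 11)
step 12: "00111010100101"  (len 14)
step 13: "0111010100101"  (len 13)
step 14: "111010100101"  (len 12)
step 15: "110101001010111"  (len 15)
step 16: "101010010101110101"  (len 18)
step 17: "01010010101110101110"  (len 20)
step 18: "1010010101110101110"  (len 19)
step 19: "0100101011101011100111"  (len 22)
step 20: "100101011101011100111"  (len 21)
step 21: "00101011101011100111110"  (len 23)
step 22: "0101011101011100111110"  (len 22)
step 23: "101011101011100111110"  (len 21)
step 24: "010111010111001111100101"  (len 24)
step 25: "10111010111001111100101"  (len 23)
step 26: "01110101110011111001010"  (len 23)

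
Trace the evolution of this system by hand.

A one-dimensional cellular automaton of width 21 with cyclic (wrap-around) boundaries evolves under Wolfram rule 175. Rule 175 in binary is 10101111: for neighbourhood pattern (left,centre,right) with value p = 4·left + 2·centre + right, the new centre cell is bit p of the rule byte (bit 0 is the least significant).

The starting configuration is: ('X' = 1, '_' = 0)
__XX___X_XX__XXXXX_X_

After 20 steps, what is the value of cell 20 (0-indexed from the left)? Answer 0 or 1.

0) __XX___X_XX__XXXXX_X_
1) XXX__XXXXX__XXXXX_XX_
2) XX__XXXXX__XXXXX_XX_X
3) X__XXXXX__XXXXX_XX_XX
4) __XXXXX__XXXXX_XX_XXX
5) _XXXXX__XXXXX_XX_XXX_
6) XXXXX__XXXXX_XX_XXX__
7) XXXX__XXXXX_XX_XXX__X
8) XXX__XXXXX_XX_XXX__XX
9) XX__XXXXX_XX_XXX__XXX
10) X__XXXXX_XX_XXX__XXXX
11) __XXXXX_XX_XXX__XXXXX
12) _XXXXX_XX_XXX__XXXXX_
13) XXXXX_XX_XXX__XXXXX__
14) XXXX_XX_XXX__XXXXX__X
15) XXX_XX_XXX__XXXXX__XX
16) XX_XX_XXX__XXXXX__XXX
17) X_XX_XXX__XXXXX__XXXX
18) _XX_XXX__XXXXX__XXXXX
19) XX_XXX__XXXXX__XXXXX_
20) X_XXX__XXXXX__XXXXX_X

1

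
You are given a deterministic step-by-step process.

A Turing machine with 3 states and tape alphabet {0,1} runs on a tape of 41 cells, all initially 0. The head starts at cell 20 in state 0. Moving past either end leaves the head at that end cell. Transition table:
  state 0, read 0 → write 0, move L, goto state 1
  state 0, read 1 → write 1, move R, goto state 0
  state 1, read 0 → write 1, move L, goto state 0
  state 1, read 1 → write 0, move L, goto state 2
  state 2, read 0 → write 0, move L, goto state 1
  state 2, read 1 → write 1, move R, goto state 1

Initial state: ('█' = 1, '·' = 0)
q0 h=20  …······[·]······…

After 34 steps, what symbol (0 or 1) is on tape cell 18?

gen 0: q0 h=20  …······[·]······…
gen 1: q1 h=19  …······[·]······…
gen 2: q0 h=18  …······[·]█·····…
gen 3: q1 h=17  …······[·]·█····…
gen 4: q0 h=16  …······[·]█·█···…
gen 5: q1 h=15  …······[·]·█·█··…
gen 6: q0 h=14  …······[·]█·█·█·…
gen 7: q1 h=13  …······[·]·█·█·█…
gen 8: q0 h=12  …······[·]█·█·█·…
gen 9: q1 h=11  …······[·]·█·█·█…
gen 10: q0 h=10  …······[·]█·█·█·…
gen 11: q1 h= 9  …······[·]·█·█·█…
gen 12: q0 h= 8  …······[·]█·█·█·…
gen 13: q1 h= 7  …······[·]·█·█·█…
gen 14: q0 h= 6  |······[·]█·█·█·…
gen 15: q1 h= 5  |·····[·]·█·█·█…
gen 16: q0 h= 4  |····[·]█·█·█·…
gen 17: q1 h= 3  |···[·]·█·█·█…
gen 18: q0 h= 2  |··[·]█·█·█·…
gen 19: q1 h= 1  |·[·]·█·█·█…
gen 20: q0 h= 0  |[·]█·█·█·…
gen 21: q1 h= 0  |[·]█·█·█·…
gen 22: q0 h= 0  |[█]█·█·█·…
gen 23: q0 h= 1  |█[█]·█·█·█…
gen 24: q0 h= 2  |██[·]█·█·█·…
gen 25: q1 h= 1  |█[█]·█·█·█…
gen 26: q2 h= 0  |[█]··█·█·…
gen 27: q1 h= 1  |█[·]·█·█·█…
gen 28: q0 h= 0  |[█]█·█·█·…
gen 29: q0 h= 1  |█[█]·█·█·█…
gen 30: q0 h= 2  |██[·]█·█·█·…
gen 31: q1 h= 1  |█[█]·█·█·█…
gen 32: q2 h= 0  |[█]··█·█·…
gen 33: q1 h= 1  |█[·]·█·█·█…
gen 34: q0 h= 0  |[█]█·█·█·…

0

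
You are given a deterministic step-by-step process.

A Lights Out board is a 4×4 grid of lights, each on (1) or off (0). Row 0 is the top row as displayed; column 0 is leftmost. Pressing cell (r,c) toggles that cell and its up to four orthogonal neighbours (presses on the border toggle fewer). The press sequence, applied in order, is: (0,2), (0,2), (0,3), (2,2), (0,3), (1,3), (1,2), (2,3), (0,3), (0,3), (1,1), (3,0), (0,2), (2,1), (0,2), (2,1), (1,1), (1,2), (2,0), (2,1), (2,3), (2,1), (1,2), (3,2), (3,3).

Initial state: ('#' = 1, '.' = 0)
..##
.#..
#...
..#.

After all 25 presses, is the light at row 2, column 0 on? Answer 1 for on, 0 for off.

step 0: ..##
.#..
#...
..#.
step 1: .#..
.##.
#...
..#.
step 2: ..##
.#..
#...
..#.
step 3: ....
.#.#
#...
..#.
step 4: ....
.###
####
....
step 5: ..##
.##.
####
....
step 6: ..#.
.#.#
###.
....
step 7: ....
..#.
##..
....
step 8: ....
..##
####
...#
step 9: ..##
..#.
####
...#
step 10: ....
..##
####
...#
step 11: .#..
##.#
#.##
...#
step 12: .#..
##.#
..##
##.#
step 13: ..##
####
..##
##.#
step 14: ..##
#.##
##.#
#..#
step 15: .#..
#..#
##.#
#..#
step 16: .#..
##.#
..##
##.#
step 17: ....
..##
.###
##.#
step 18: ..#.
.#..
.#.#
##.#
step 19: ..#.
##..
#..#
.#.#
step 20: ..#.
#...
.###
...#
step 21: ..#.
#..#
.#..
....
step 22: ..#.
##.#
#.#.
.#..
step 23: ....
#.#.
#...
.#..
step 24: ....
#.#.
#.#.
..##
step 25: ....
#.#.
#.##
....

1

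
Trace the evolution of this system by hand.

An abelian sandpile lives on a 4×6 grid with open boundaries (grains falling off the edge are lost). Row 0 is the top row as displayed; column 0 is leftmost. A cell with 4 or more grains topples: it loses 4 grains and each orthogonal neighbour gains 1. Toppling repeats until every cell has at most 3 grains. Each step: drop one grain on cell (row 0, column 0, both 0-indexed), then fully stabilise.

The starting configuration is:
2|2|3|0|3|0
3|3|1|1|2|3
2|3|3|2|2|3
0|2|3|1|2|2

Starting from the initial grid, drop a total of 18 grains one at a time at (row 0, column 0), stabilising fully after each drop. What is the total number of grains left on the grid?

45

step 0: 2|2|3|0|3|0
3|3|1|1|2|3
2|3|3|2|2|3
0|2|3|1|2|2
step 1: 3|2|3|0|3|0
3|3|1|1|2|3
2|3|3|2|2|3
0|2|3|1|2|2
step 2: 2|1|1|1|3|0
2|3|0|2|2|3
0|3|2|3|2|3
2|0|1|2|2|2
step 3: 3|1|1|1|3|0
2|3|0|2|2|3
0|3|2|3|2|3
2|0|1|2|2|2
step 4: 0|2|1|1|3|0
3|3|0|2|2|3
0|3|2|3|2|3
2|0|1|2|2|2
step 5: 1|2|1|1|3|0
3|3|0|2|2|3
0|3|2|3|2|3
2|0|1|2|2|2
step 6: 2|2|1|1|3|0
3|3|0|2|2|3
0|3|2|3|2|3
2|0|1|2|2|2
step 7: 3|2|1|1|3|0
3|3|0|2|2|3
0|3|2|3|2|3
2|0|1|2|2|2
step 8: 2|0|2|1|3|0
1|2|1|2|2|3
2|0|3|3|2|3
2|1|1|2|2|2
step 9: 3|0|2|1|3|0
1|2|1|2|2|3
2|0|3|3|2|3
2|1|1|2|2|2
step 10: 0|1|2|1|3|0
2|2|1|2|2|3
2|0|3|3|2|3
2|1|1|2|2|2
step 11: 1|1|2|1|3|0
2|2|1|2|2|3
2|0|3|3|2|3
2|1|1|2|2|2
step 12: 2|1|2|1|3|0
2|2|1|2|2|3
2|0|3|3|2|3
2|1|1|2|2|2
step 13: 3|1|2|1|3|0
2|2|1|2|2|3
2|0|3|3|2|3
2|1|1|2|2|2
step 14: 0|2|2|1|3|0
3|2|1|2|2|3
2|0|3|3|2|3
2|1|1|2|2|2
step 15: 1|2|2|1|3|0
3|2|1|2|2|3
2|0|3|3|2|3
2|1|1|2|2|2
step 16: 2|2|2|1|3|0
3|2|1|2|2|3
2|0|3|3|2|3
2|1|1|2|2|2
step 17: 3|2|2|1|3|0
3|2|1|2|2|3
2|0|3|3|2|3
2|1|1|2|2|2
step 18: 1|3|2|1|3|0
0|3|1|2|2|3
3|0|3|3|2|3
2|1|1|2|2|2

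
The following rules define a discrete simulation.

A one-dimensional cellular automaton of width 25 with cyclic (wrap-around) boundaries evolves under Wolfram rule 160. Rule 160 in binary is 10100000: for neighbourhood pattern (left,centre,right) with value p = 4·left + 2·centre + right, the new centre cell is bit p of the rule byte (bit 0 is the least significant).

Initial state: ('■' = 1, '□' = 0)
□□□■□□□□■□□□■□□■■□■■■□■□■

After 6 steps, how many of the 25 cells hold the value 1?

0

k=0  □□□■□□□□■□□□■□□■■□■■■□■□■
k=1  □□□□□□□□□□□□□□□□□■□■□■□■□
k=2  □□□□□□□□□□□□□□□□□□■□■□■□□
k=3  □□□□□□□□□□□□□□□□□□□■□■□□□
k=4  □□□□□□□□□□□□□□□□□□□□■□□□□
k=5  □□□□□□□□□□□□□□□□□□□□□□□□□
k=6  □□□□□□□□□□□□□□□□□□□□□□□□□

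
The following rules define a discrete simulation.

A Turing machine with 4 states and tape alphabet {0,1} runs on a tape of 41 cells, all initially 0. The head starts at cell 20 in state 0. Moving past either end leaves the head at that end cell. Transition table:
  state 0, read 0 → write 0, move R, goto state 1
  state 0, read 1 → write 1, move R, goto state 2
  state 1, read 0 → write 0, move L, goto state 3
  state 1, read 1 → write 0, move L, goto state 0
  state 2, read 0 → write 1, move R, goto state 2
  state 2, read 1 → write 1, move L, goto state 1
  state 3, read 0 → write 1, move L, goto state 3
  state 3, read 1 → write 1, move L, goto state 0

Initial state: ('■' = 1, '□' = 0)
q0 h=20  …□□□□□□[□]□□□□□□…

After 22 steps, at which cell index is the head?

0

[0] q0 h=20  …□□□□□□[□]□□□□□□…
[1] q1 h=21  …□□□□□□[□]□□□□□□…
[2] q3 h=20  …□□□□□□[□]□□□□□□…
[3] q3 h=19  …□□□□□□[□]■□□□□□…
[4] q3 h=18  …□□□□□□[□]■■□□□□…
[5] q3 h=17  …□□□□□□[□]■■■□□□…
[6] q3 h=16  …□□□□□□[□]■■■■□□…
[7] q3 h=15  …□□□□□□[□]■■■■■□…
[8] q3 h=14  …□□□□□□[□]■■■■■■…
[9] q3 h=13  …□□□□□□[□]■■■■■■…
[10] q3 h=12  …□□□□□□[□]■■■■■■…
[11] q3 h=11  …□□□□□□[□]■■■■■■…
[12] q3 h=10  …□□□□□□[□]■■■■■■…
[13] q3 h= 9  …□□□□□□[□]■■■■■■…
[14] q3 h= 8  …□□□□□□[□]■■■■■■…
[15] q3 h= 7  …□□□□□□[□]■■■■■■…
[16] q3 h= 6  |□□□□□□[□]■■■■■■…
[17] q3 h= 5  |□□□□□[□]■■■■■■…
[18] q3 h= 4  |□□□□[□]■■■■■■…
[19] q3 h= 3  |□□□[□]■■■■■■…
[20] q3 h= 2  |□□[□]■■■■■■…
[21] q3 h= 1  |□[□]■■■■■■…
[22] q3 h= 0  |[□]■■■■■■…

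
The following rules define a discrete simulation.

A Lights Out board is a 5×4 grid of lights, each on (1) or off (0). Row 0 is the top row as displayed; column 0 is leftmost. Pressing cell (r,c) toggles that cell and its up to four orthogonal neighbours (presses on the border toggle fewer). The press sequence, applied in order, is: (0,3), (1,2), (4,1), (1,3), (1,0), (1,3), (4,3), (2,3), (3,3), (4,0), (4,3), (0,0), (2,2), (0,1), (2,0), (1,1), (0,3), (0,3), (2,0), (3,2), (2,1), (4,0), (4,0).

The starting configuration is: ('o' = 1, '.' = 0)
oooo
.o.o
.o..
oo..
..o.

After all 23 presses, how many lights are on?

8

t=0: oooo
.o.o
.o..
oo..
..o.
t=1: oo..
.o..
.o..
oo..
..o.
t=2: ooo.
..oo
.oo.
oo..
..o.
t=3: ooo.
..oo
.oo.
o...
oo..
t=4: oooo
....
.ooo
o...
oo..
t=5: .ooo
oo..
oooo
o...
oo..
t=6: .oo.
oooo
ooo.
o...
oo..
t=7: .oo.
oooo
ooo.
o..o
oooo
t=8: .oo.
ooo.
oo.o
o...
oooo
t=9: .oo.
ooo.
oo..
o.oo
ooo.
t=10: .oo.
ooo.
oo..
..oo
..o.
t=11: .oo.
ooo.
oo..
..o.
...o
t=12: o.o.
.oo.
oo..
..o.
...o
t=13: o.o.
.o..
o.oo
....
...o
t=14: .o..
....
o.oo
....
...o
t=15: .o..
o...
.ooo
o...
...o
t=16: ....
.oo.
..oo
o...
...o
t=17: ..oo
.ooo
..oo
o...
...o
t=18: ....
.oo.
..oo
o...
...o
t=19: ....
ooo.
oooo
....
...o
t=20: ....
ooo.
oo.o
.ooo
..oo
t=21: ....
o.o.
..oo
..oo
..oo
t=22: ....
o.o.
..oo
o.oo
oooo
t=23: ....
o.o.
..oo
..oo
..oo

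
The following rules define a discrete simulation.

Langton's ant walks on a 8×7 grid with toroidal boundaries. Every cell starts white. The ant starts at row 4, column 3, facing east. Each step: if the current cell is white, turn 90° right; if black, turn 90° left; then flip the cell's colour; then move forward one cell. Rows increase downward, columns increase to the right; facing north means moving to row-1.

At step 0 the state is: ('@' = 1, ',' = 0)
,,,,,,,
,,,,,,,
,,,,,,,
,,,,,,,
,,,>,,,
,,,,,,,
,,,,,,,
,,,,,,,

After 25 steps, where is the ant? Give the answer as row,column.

3,1

gen 0: ,,,,,,,
,,,,,,,
,,,,,,,
,,,,,,,
,,,>,,,
,,,,,,,
,,,,,,,
,,,,,,,
gen 1: ,,,,,,,
,,,,,,,
,,,,,,,
,,,,,,,
,,,@,,,
,,,v,,,
,,,,,,,
,,,,,,,
gen 2: ,,,,,,,
,,,,,,,
,,,,,,,
,,,,,,,
,,,@,,,
,,<@,,,
,,,,,,,
,,,,,,,
gen 3: ,,,,,,,
,,,,,,,
,,,,,,,
,,,,,,,
,,^@,,,
,,@@,,,
,,,,,,,
,,,,,,,
gen 4: ,,,,,,,
,,,,,,,
,,,,,,,
,,,,,,,
,,@>,,,
,,@@,,,
,,,,,,,
,,,,,,,
gen 5: ,,,,,,,
,,,,,,,
,,,,,,,
,,,^,,,
,,@,,,,
,,@@,,,
,,,,,,,
,,,,,,,
gen 6: ,,,,,,,
,,,,,,,
,,,,,,,
,,,@>,,
,,@,,,,
,,@@,,,
,,,,,,,
,,,,,,,
gen 7: ,,,,,,,
,,,,,,,
,,,,,,,
,,,@@,,
,,@,v,,
,,@@,,,
,,,,,,,
,,,,,,,
gen 8: ,,,,,,,
,,,,,,,
,,,,,,,
,,,@@,,
,,@<@,,
,,@@,,,
,,,,,,,
,,,,,,,
gen 9: ,,,,,,,
,,,,,,,
,,,,,,,
,,,^@,,
,,@@@,,
,,@@,,,
,,,,,,,
,,,,,,,
gen 10: ,,,,,,,
,,,,,,,
,,,,,,,
,,<,@,,
,,@@@,,
,,@@,,,
,,,,,,,
,,,,,,,
gen 11: ,,,,,,,
,,,,,,,
,,^,,,,
,,@,@,,
,,@@@,,
,,@@,,,
,,,,,,,
,,,,,,,
gen 12: ,,,,,,,
,,,,,,,
,,@>,,,
,,@,@,,
,,@@@,,
,,@@,,,
,,,,,,,
,,,,,,,
gen 13: ,,,,,,,
,,,,,,,
,,@@,,,
,,@v@,,
,,@@@,,
,,@@,,,
,,,,,,,
,,,,,,,
gen 14: ,,,,,,,
,,,,,,,
,,@@,,,
,,<@@,,
,,@@@,,
,,@@,,,
,,,,,,,
,,,,,,,
gen 15: ,,,,,,,
,,,,,,,
,,@@,,,
,,,@@,,
,,v@@,,
,,@@,,,
,,,,,,,
,,,,,,,
gen 16: ,,,,,,,
,,,,,,,
,,@@,,,
,,,@@,,
,,,>@,,
,,@@,,,
,,,,,,,
,,,,,,,
gen 17: ,,,,,,,
,,,,,,,
,,@@,,,
,,,^@,,
,,,,@,,
,,@@,,,
,,,,,,,
,,,,,,,
gen 18: ,,,,,,,
,,,,,,,
,,@@,,,
,,<,@,,
,,,,@,,
,,@@,,,
,,,,,,,
,,,,,,,
gen 19: ,,,,,,,
,,,,,,,
,,^@,,,
,,@,@,,
,,,,@,,
,,@@,,,
,,,,,,,
,,,,,,,
gen 20: ,,,,,,,
,,,,,,,
,<,@,,,
,,@,@,,
,,,,@,,
,,@@,,,
,,,,,,,
,,,,,,,
gen 21: ,,,,,,,
,^,,,,,
,@,@,,,
,,@,@,,
,,,,@,,
,,@@,,,
,,,,,,,
,,,,,,,
gen 22: ,,,,,,,
,@>,,,,
,@,@,,,
,,@,@,,
,,,,@,,
,,@@,,,
,,,,,,,
,,,,,,,
gen 23: ,,,,,,,
,@@,,,,
,@v@,,,
,,@,@,,
,,,,@,,
,,@@,,,
,,,,,,,
,,,,,,,
gen 24: ,,,,,,,
,@@,,,,
,<@@,,,
,,@,@,,
,,,,@,,
,,@@,,,
,,,,,,,
,,,,,,,
gen 25: ,,,,,,,
,@@,,,,
,,@@,,,
,v@,@,,
,,,,@,,
,,@@,,,
,,,,,,,
,,,,,,,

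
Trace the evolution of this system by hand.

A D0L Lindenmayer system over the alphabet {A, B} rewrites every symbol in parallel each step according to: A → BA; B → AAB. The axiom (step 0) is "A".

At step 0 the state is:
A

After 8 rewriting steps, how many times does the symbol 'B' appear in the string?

k=0  A
k=1  BA
k=2  AABBA
k=3  BABAAABAABBA
k=4  AABBAAABBABABAAABBABAAABAABBA
k=5  BABAAABAABBABABAAABAABBAAABBAAABBABABAAABAABBAAABBABABAAABBABAAABAABBA
k=6  AABBAAABBABABAAABBABAAABAABBAAABBAAABBABABAAABBABAAABAABBA…BABAAABAABBAAABBAAABBABABAAABAABBAAABBABABAAABBABAAABAABBA  (len 169)
k=7  BABAAABAABBABABAAABAABBAAABBAAABBABABAAABAABBAAABBABABAAAB…BABAAABAABBAAABBAAABBABABAAABAABBAAABBABABAAABBABAAABAABBA  (len 408)
k=8  AABBAAABBABABAAABBABAAABAABBAAABBAAABBABABAAABBABAAABAABBA…BABAAABAABBAAABBAAABBABABAAABAABBAAABBABABAAABBABAAABAABBA  (len 985)

408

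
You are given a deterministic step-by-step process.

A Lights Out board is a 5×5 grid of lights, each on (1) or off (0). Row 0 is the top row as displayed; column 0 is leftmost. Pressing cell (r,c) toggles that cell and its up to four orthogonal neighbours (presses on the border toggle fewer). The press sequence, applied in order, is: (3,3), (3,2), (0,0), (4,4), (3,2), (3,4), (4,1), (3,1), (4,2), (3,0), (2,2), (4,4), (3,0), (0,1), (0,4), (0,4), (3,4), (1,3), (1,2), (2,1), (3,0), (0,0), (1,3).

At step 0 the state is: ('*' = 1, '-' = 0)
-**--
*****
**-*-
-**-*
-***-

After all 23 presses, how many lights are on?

gen 0: -**--
*****
**-*-
-**-*
-***-
gen 1: -**--
*****
**---
-*-*-
-**--
gen 2: -**--
*****
***--
--*--
-*---
gen 3: *-*--
-****
***--
--*--
-*---
gen 4: *-*--
-****
***--
--*-*
-*-**
gen 5: *-*--
-****
**---
-*-**
-****
gen 6: *-*--
-****
**--*
-*---
-***-
gen 7: *-*--
-****
**--*
-----
*--*-
gen 8: *-*--
-****
*---*
***--
**-*-
gen 9: *-*--
-****
*---*
**---
*-*--
gen 10: *-*--
-****
----*
-----
--*--
gen 11: *-*--
-*-**
-****
--*--
--*--
gen 12: *-*--
-*-**
-****
--*-*
--***
gen 13: *-*--
-*-**
*****
***-*
*-***
gen 14: -*---
---**
*****
***-*
*-***
gen 15: -*-**
---*-
*****
***-*
*-***
gen 16: -*---
---**
*****
***-*
*-***
gen 17: -*---
---**
****-
****-
*-**-
gen 18: -*-*-
--*--
***--
****-
*-**-
gen 19: -***-
-*-*-
**---
****-
*-**-
gen 20: -***-
---*-
--*--
*-**-
*-**-
gen 21: -***-
---*-
*-*--
-***-
--**-
gen 22: *-**-
*--*-
*-*--
-***-
--**-
gen 23: *-*--
*-*-*
*-**-
-***-
--**-

13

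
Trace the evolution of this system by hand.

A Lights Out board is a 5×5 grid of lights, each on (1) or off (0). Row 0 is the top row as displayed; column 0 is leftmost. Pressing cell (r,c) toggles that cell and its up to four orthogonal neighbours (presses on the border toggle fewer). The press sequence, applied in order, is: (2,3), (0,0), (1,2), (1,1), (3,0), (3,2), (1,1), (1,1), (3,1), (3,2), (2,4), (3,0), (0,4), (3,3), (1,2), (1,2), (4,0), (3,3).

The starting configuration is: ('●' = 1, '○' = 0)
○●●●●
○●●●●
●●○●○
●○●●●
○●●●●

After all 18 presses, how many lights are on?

16

t=0: ○●●●●
○●●●●
●●○●○
●○●●●
○●●●●
t=1: ○●●●●
○●●○●
●●●○●
●○●○●
○●●●●
t=2: ●○●●●
●●●○●
●●●○●
●○●○●
○●●●●
t=3: ●○○●●
●○○●●
●●○○●
●○●○●
○●●●●
t=4: ●●○●●
○●●●●
●○○○●
●○●○●
○●●●●
t=5: ●●○●●
○●●●●
○○○○●
○●●○●
●●●●●
t=6: ●●○●●
○●●●●
○○●○●
○○○●●
●●○●●
t=7: ●○○●●
●○○●●
○●●○●
○○○●●
●●○●●
t=8: ●●○●●
○●●●●
○○●○●
○○○●●
●●○●●
t=9: ●●○●●
○●●●●
○●●○●
●●●●●
●○○●●
t=10: ●●○●●
○●●●●
○●○○●
●○○○●
●○●●●
t=11: ●●○●●
○●●●○
○●○●○
●○○○○
●○●●●
t=12: ●●○●●
○●●●○
●●○●○
○●○○○
○○●●●
t=13: ●●○○○
○●●●●
●●○●○
○●○○○
○○●●●
t=14: ●●○○○
○●●●●
●●○○○
○●●●●
○○●○●
t=15: ●●●○○
○○○○●
●●●○○
○●●●●
○○●○●
t=16: ●●○○○
○●●●●
●●○○○
○●●●●
○○●○●
t=17: ●●○○○
○●●●●
●●○○○
●●●●●
●●●○●
t=18: ●●○○○
○●●●●
●●○●○
●●○○○
●●●●●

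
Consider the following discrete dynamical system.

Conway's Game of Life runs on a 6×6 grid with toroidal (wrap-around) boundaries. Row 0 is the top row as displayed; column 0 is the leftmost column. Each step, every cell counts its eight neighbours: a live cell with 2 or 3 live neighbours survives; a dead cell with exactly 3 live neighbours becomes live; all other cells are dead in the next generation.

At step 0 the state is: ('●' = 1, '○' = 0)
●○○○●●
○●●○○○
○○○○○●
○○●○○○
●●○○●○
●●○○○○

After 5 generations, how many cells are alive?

10

k=0  ●○○○●●
○●●○○○
○○○○○●
○○●○○○
●●○○●○
●●○○○○
k=1  ○○●○○●
○●○○●○
○●●○○○
●●○○○●
●○●○○●
○○○○●○
k=2  ○○○●●●
●●○●○○
○○●○○●
○○○○○●
○○○○●○
●●○●●○
k=3  ○○○○○○
●●○●○○
○●●○●●
○○○○●●
●○○●●○
●○●○○○
k=4  ●○●○○○
●●○●●●
○●●○○○
○●●○○○
●●○●●○
○●○●○●
k=5  ○○○○○○
○○○●●●
○○○○●●
○○○○○○
○○○●●●
○○○●○●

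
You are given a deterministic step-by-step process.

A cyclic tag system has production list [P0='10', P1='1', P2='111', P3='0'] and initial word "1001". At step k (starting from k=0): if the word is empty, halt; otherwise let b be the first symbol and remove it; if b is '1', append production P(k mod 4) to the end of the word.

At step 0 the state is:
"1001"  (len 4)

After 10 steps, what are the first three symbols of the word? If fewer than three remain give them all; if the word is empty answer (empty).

[0] "1001"  (len 4)
[1] "00110"  (len 5)
[2] "0110"  (len 4)
[3] "110"  (len 3)
[4] "100"  (len 3)
[5] "0010"  (len 4)
[6] "010"  (len 3)
[7] "10"  (len 2)
[8] "00"  (len 2)
[9] "0"  (len 1)
[10] (halted — word empty)

(empty)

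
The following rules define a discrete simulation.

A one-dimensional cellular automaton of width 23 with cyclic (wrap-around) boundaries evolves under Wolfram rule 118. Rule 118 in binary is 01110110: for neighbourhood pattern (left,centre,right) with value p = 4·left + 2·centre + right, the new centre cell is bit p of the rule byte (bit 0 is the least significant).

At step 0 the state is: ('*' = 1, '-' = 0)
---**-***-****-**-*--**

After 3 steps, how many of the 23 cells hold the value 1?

13

0) ---**-***-****-**-*--**
1) *-*-**--**---**-*****-*
2) ****-***-**-*-**----**-
3) ---**--**-****-**--*-**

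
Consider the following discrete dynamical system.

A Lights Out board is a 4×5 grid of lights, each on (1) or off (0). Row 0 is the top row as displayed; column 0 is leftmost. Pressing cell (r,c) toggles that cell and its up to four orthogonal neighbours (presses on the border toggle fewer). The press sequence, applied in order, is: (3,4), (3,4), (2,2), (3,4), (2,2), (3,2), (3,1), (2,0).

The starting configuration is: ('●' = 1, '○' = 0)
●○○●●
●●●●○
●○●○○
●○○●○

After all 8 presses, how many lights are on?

10

[0] ●○○●●
●●●●○
●○●○○
●○○●○
[1] ●○○●●
●●●●○
●○●○●
●○○○●
[2] ●○○●●
●●●●○
●○●○○
●○○●○
[3] ●○○●●
●●○●○
●●○●○
●○●●○
[4] ●○○●●
●●○●○
●●○●●
●○●○●
[5] ●○○●●
●●●●○
●○●○●
●○○○●
[6] ●○○●●
●●●●○
●○○○●
●●●●●
[7] ●○○●●
●●●●○
●●○○●
○○○●●
[8] ●○○●●
○●●●○
○○○○●
●○○●●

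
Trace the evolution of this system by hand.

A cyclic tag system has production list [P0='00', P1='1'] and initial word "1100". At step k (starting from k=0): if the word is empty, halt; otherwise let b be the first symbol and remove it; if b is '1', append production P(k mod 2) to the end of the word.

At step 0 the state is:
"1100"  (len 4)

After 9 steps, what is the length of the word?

gen 0: "1100"  (len 4)
gen 1: "10000"  (len 5)
gen 2: "00001"  (len 5)
gen 3: "0001"  (len 4)
gen 4: "001"  (len 3)
gen 5: "01"  (len 2)
gen 6: "1"  (len 1)
gen 7: "00"  (len 2)
gen 8: "0"  (len 1)
gen 9: (halted — word empty)

0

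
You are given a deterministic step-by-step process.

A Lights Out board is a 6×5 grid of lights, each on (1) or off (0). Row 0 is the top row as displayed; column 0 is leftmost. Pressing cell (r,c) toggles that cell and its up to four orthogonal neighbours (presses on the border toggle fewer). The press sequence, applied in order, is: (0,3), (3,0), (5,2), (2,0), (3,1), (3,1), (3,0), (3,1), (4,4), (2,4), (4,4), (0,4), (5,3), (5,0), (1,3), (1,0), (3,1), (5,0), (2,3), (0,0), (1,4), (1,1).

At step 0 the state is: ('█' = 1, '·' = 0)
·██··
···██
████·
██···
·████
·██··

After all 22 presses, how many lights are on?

15

gen 0: ·██··
···██
████·
██···
·████
·██··
gen 1: ·█·██
····█
████·
██···
·████
·██··
gen 2: ·█·██
····█
·███·
·····
█████
·██··
gen 3: ·█·██
····█
·███·
·····
██·██
···█·
gen 4: ·█·██
█···█
█·██·
█····
██·██
···█·
gen 5: ·█·██
█···█
████·
·██··
█··██
···█·
gen 6: ·█·██
█···█
█·██·
█····
██·██
···█·
gen 7: ·█·██
█···█
··██·
·█···
·█·██
···█·
gen 8: ·█·██
█···█
·███·
█·█··
···██
···█·
gen 9: ·█·██
█···█
·███·
█·█·█
·····
···██
gen 10: ·█·██
█····
·██·█
█·█··
·····
···██
gen 11: ·█·██
█····
·██·█
█·█·█
···██
···█·
gen 12: ·█···
█···█
·██·█
█·█·█
···██
···█·
gen 13: ·█···
█···█
·██·█
█·█·█
····█
··█·█
gen 14: ·█···
█···█
·██·█
█·█·█
█···█
███·█
gen 15: ·█·█·
█·██·
·████
█·█·█
█···█
███·█
gen 16: ██·█·
·███·
█████
█·█·█
█···█
███·█
gen 17: ██·█·
·███·
█·███
·█··█
██··█
███·█
gen 18: ██·█·
·███·
█·███
·█··█
·█··█
··█·█
gen 19: ██·█·
·██··
█····
·█·██
·█··█
··█·█
gen 20: ···█·
███··
█····
·█·██
·█··█
··█·█
gen 21: ···██
█████
█···█
·█·██
·█··█
··█·█
gen 22: ·█·██
···██
██··█
·█·██
·█··█
··█·█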